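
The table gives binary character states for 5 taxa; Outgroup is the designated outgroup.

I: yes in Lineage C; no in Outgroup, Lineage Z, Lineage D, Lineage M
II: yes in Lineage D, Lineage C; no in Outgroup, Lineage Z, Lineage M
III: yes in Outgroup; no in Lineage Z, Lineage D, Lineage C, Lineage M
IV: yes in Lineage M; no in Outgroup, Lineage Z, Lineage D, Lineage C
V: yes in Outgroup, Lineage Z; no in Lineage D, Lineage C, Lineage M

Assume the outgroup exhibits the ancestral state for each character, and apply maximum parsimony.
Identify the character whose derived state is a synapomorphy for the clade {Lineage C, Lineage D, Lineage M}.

Character polarity is set by the outgroup: the derived state is whichever differs from the outgroup's state, so for III, V the derived state is 'no', and for the remaining characters it is 'yes'.
I: derived state 'yes' in Lineage C only — an autapomorphy, so it tells us nothing about relationships among taxa.
II: derived state 'yes' in Lineage C and Lineage D only — synapomorphy for {Lineage C, Lineage D}.
All ingroup taxa share the derived state 'no' for III; it defines the ingroup but does not resolve relationships within it.
IV (derived state 'yes') is unique to Lineage M (autapomorphy; uninformative for grouping).
V: derived state 'no' in Lineage C, Lineage D, and Lineage M only — synapomorphy for {Lineage C, Lineage D, Lineage M}.
Most parsimonious ingroup topology: (Lineage Z,((Lineage D,Lineage C),Lineage M)).
The clade {Lineage C, Lineage D, Lineage M} is supported by V: its derived state 'no' occurs in exactly those taxa and in no other taxon (including the outgroup).

V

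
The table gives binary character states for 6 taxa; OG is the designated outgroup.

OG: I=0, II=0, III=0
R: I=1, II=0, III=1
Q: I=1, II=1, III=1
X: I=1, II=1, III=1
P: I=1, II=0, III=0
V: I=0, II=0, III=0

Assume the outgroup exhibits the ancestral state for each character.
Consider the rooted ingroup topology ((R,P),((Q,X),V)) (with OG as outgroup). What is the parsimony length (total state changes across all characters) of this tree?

Map each character onto ((R,P),((Q,X),V)) (rooted by OG) and count the minimum state changes it requires (Fitch parsimony):
I: 2; II: 1; III: 2.
Total tree length = 5.

5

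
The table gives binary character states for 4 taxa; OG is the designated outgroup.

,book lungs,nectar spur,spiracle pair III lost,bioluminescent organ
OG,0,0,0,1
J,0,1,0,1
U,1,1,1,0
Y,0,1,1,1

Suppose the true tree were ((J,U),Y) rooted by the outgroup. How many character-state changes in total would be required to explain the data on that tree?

5

Map each character onto ((J,U),Y) (rooted by OG) and count the minimum state changes it requires (Fitch parsimony):
book lungs: 1; nectar spur: 1; spiracle pair III lost: 2; bioluminescent organ: 1.
Total tree length = 5.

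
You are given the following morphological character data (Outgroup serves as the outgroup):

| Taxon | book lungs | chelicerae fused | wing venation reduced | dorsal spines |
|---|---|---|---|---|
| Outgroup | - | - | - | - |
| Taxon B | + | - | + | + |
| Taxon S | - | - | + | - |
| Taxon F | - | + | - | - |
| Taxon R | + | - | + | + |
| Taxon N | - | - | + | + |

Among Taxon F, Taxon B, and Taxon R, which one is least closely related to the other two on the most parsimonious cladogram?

Taxon F

The outgroup has state '-' for every character, so '+' is the derived state throughout.
book lungs (derived state '+') is shared by Taxon B and Taxon R — a synapomorphy uniting that clade.
chelicerae fused (derived state '+') is unique to Taxon F (autapomorphy; uninformative for grouping).
wing venation reduced: derived state '+' in Taxon B, Taxon N, Taxon R, and Taxon S only — synapomorphy for {Taxon B, Taxon N, Taxon R, Taxon S}.
dorsal spines: derived state '+' in Taxon B, Taxon N, and Taxon R only — synapomorphy for {Taxon B, Taxon N, Taxon R}.
Most parsimonious ingroup topology: ((((Taxon B,Taxon R),Taxon N),Taxon S),Taxon F).
Taxon B and Taxon R share a more recent common ancestor with each other than either does with Taxon F, so Taxon F is the least closely related of the three.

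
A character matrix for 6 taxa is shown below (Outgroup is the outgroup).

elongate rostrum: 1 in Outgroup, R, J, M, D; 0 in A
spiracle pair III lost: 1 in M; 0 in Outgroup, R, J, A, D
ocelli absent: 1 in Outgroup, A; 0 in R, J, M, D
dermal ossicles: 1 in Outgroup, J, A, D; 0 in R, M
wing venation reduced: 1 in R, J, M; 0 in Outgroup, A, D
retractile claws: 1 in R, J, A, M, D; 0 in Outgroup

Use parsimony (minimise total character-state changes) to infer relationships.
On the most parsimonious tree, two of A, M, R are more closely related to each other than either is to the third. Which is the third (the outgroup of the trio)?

A

Character polarity is set by the outgroup: the derived state is whichever differs from the outgroup's state, so for elongate rostrum, ocelli absent, dermal ossicles the derived state is '0', and for the remaining characters it is '1'.
elongate rostrum: derived state '0' in A only — an autapomorphy, so it tells us nothing about relationships among taxa.
spiracle pair III lost: derived state '1' in M only — an autapomorphy, so it tells us nothing about relationships among taxa.
ocelli absent: derived state '0' in D, J, M, and R only — synapomorphy for {D, J, M, R}.
Only M and R show the derived state '0' for dermal ossicles, supporting them as a clade.
Only J, M, and R show the derived state '1' for wing venation reduced, supporting them as a clade.
All ingroup taxa share the derived state '1' for retractile claws; it defines the ingroup but does not resolve relationships within it.
Most parsimonious ingroup topology: ((((R,M),J),D),A).
M and R share a more recent common ancestor with each other than either does with A, so A is the least closely related of the three.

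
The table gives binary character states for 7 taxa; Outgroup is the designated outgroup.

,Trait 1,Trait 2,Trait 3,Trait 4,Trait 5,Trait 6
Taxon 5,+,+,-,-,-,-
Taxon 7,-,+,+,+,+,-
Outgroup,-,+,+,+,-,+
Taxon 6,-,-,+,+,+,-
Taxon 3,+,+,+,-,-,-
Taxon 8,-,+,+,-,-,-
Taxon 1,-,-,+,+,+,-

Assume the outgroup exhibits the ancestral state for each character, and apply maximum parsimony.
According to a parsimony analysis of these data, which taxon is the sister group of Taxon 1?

Taxon 6

Character polarity is set by the outgroup: the derived state is whichever differs from the outgroup's state, so for Trait 2, Trait 3, Trait 4, Trait 6 the derived state is '-', and for the remaining characters it is '+'.
Only Taxon 3 and Taxon 5 show the derived state '+' for Trait 1, supporting them as a clade.
Only Taxon 1 and Taxon 6 show the derived state '-' for Trait 2, supporting them as a clade.
Trait 3: derived state '-' in Taxon 5 only — an autapomorphy, so it tells us nothing about relationships among taxa.
Only Taxon 3, Taxon 5, and Taxon 8 show the derived state '-' for Trait 4, supporting them as a clade.
Trait 5 (derived state '+') is shared by Taxon 1, Taxon 6, and Taxon 7 — a synapomorphy uniting that clade.
Trait 6 (derived state '-') is shared by all ingroup taxa — unites the whole ingroup.
Most parsimonious ingroup topology: (((Taxon 6,Taxon 1),Taxon 7),((Taxon 5,Taxon 3),Taxon 8)).
Taxon 1 and Taxon 6 form a cherry on this tree, so they are sister taxa.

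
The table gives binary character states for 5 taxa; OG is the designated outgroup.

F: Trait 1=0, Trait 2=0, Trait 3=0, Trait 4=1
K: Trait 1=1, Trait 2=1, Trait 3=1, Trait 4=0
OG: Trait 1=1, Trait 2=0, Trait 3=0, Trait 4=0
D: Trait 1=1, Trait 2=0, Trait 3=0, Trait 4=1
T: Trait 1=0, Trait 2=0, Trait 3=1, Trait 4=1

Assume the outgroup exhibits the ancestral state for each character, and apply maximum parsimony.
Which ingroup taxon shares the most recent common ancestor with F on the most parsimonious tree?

T

Character polarity is set by the outgroup: the derived state is whichever differs from the outgroup's state, so for Trait 1 the derived state is '0', and for the remaining characters it is '1'.
Trait 1: derived state '0' in F and T only — synapomorphy for {F, T}.
Trait 2: derived state '1' in K only — an autapomorphy, so it tells us nothing about relationships among taxa.
Trait 3 (state '1') occurs in K and T but conflicts with the nesting implied by the other characters — most parsimoniously interpreted as homoplasy.
Trait 4: derived state '1' in D, F, and T only — synapomorphy for {D, F, T}.
Most parsimonious ingroup topology: ((D,(F,T)),K).
F and T form a cherry on this tree, so they are sister taxa.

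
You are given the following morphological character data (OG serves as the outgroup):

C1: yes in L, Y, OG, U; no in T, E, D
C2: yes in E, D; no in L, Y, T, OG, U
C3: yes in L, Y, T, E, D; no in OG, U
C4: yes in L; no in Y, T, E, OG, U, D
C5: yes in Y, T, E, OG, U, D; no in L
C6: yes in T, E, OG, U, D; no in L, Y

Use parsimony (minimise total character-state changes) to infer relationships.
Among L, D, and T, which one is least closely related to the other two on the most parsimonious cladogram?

Character polarity is set by the outgroup: the derived state is whichever differs from the outgroup's state, so for C1, C5, C6 the derived state is 'no', and for the remaining characters it is 'yes'.
C1 (derived state 'no') is shared by D, E, and T — a synapomorphy uniting that clade.
Only D and E show the derived state 'yes' for C2, supporting them as a clade.
C3: derived state 'yes' in D, E, L, T, and Y only — synapomorphy for {D, E, L, T, Y}.
C4: derived state 'yes' in L only — an autapomorphy, so it tells us nothing about relationships among taxa.
C5: derived state 'no' in L only — an autapomorphy, so it tells us nothing about relationships among taxa.
C6: derived state 'no' in L and Y only — synapomorphy for {L, Y}.
Most parsimonious ingroup topology: (((L,Y),((D,E),T)),U).
T and D share a more recent common ancestor with each other than either does with L, so L is the least closely related of the three.

L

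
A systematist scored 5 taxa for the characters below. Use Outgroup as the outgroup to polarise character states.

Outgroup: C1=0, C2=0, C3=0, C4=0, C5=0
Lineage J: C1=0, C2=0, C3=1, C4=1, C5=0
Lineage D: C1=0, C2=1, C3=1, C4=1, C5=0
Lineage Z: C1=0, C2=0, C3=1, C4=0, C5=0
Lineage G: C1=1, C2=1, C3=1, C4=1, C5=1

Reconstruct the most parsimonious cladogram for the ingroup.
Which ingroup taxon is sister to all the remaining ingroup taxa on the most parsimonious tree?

Lineage Z

The outgroup has state '0' for every character, so '1' is the derived state throughout.
C1: derived state '1' in Lineage G only — an autapomorphy, so it tells us nothing about relationships among taxa.
C2 (derived state '1') is shared by Lineage D and Lineage G — a synapomorphy uniting that clade.
C3 (derived state '1') is shared by all ingroup taxa — unites the whole ingroup.
C4 (derived state '1') is shared by Lineage D, Lineage G, and Lineage J — a synapomorphy uniting that clade.
C5: derived state '1' in Lineage G only — an autapomorphy, so it tells us nothing about relationships among taxa.
Most parsimonious ingroup topology: ((Lineage J,(Lineage D,Lineage G)),Lineage Z).
Lineage Z is sister to the clade containing all other ingroup taxa, so it is the earliest-diverging (most basal) ingroup lineage.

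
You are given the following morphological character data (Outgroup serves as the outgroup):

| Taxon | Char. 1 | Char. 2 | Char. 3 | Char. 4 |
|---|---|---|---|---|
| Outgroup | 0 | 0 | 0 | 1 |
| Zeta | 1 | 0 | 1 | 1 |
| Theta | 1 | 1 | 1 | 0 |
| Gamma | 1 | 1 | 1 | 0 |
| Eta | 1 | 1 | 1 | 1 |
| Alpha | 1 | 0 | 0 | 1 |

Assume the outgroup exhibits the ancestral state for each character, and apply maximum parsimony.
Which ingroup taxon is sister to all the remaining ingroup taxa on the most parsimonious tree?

Character polarity is set by the outgroup: the derived state is whichever differs from the outgroup's state, so for Char. 4 the derived state is '0', and for the remaining characters it is '1'.
Char. 1 (derived state '1') is shared by all ingroup taxa — unites the whole ingroup.
Only Eta, Gamma, and Theta show the derived state '1' for Char. 2, supporting them as a clade.
Char. 3 (derived state '1') is shared by Eta, Gamma, Theta, and Zeta — a synapomorphy uniting that clade.
Only Gamma and Theta show the derived state '0' for Char. 4, supporting them as a clade.
Most parsimonious ingroup topology: ((Zeta,((Theta,Gamma),Eta)),Alpha).
Alpha is sister to the clade containing all other ingroup taxa, so it is the earliest-diverging (most basal) ingroup lineage.

Alpha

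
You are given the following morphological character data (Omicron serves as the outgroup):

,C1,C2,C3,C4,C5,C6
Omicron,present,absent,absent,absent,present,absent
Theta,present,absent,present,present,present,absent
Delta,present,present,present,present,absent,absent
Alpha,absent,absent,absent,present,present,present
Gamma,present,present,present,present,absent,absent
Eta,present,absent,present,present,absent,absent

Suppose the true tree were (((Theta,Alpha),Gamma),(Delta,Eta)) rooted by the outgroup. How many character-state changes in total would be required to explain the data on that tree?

Map each character onto (((Theta,Alpha),Gamma),(Delta,Eta)) (rooted by Omicron) and count the minimum state changes it requires (Fitch parsimony):
C1: 1; C2: 2; C3: 2; C4: 1; C5: 2; C6: 1.
Total tree length = 9.

9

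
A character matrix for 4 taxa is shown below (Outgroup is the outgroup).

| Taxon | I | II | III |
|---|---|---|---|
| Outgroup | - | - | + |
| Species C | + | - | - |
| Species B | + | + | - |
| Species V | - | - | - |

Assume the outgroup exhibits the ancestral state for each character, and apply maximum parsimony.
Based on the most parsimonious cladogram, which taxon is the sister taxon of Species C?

Character polarity is set by the outgroup: the derived state is whichever differs from the outgroup's state, so for III the derived state is '-', and for the remaining characters it is '+'.
I: derived state '+' in Species B and Species C only — synapomorphy for {Species B, Species C}.
II (derived state '+') is unique to Species B (autapomorphy; uninformative for grouping).
All ingroup taxa share the derived state '-' for III; it defines the ingroup but does not resolve relationships within it.
Most parsimonious ingroup topology: ((Species C,Species B),Species V).
Species C and Species B form a cherry on this tree, so they are sister taxa.

Species B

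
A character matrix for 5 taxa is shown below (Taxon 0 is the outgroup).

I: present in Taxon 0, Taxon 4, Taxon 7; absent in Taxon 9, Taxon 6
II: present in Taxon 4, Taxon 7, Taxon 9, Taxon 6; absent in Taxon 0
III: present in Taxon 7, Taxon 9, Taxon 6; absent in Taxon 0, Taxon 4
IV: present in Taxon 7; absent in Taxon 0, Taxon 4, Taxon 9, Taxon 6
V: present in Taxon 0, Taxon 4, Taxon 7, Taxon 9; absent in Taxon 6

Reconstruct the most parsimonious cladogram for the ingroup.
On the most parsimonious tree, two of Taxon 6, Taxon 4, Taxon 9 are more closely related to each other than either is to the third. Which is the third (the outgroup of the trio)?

Character polarity is set by the outgroup: the derived state is whichever differs from the outgroup's state, so for I, V the derived state is 'absent', and for the remaining characters it is 'present'.
I: derived state 'absent' in Taxon 6 and Taxon 9 only — synapomorphy for {Taxon 6, Taxon 9}.
All ingroup taxa share the derived state 'present' for II; it defines the ingroup but does not resolve relationships within it.
Only Taxon 6, Taxon 7, and Taxon 9 show the derived state 'present' for III, supporting them as a clade.
IV (derived state 'present') is unique to Taxon 7 (autapomorphy; uninformative for grouping).
V: derived state 'absent' in Taxon 6 only — an autapomorphy, so it tells us nothing about relationships among taxa.
Most parsimonious ingroup topology: (Taxon 4,(Taxon 7,(Taxon 9,Taxon 6))).
Taxon 6 and Taxon 9 share a more recent common ancestor with each other than either does with Taxon 4, so Taxon 4 is the least closely related of the three.

Taxon 4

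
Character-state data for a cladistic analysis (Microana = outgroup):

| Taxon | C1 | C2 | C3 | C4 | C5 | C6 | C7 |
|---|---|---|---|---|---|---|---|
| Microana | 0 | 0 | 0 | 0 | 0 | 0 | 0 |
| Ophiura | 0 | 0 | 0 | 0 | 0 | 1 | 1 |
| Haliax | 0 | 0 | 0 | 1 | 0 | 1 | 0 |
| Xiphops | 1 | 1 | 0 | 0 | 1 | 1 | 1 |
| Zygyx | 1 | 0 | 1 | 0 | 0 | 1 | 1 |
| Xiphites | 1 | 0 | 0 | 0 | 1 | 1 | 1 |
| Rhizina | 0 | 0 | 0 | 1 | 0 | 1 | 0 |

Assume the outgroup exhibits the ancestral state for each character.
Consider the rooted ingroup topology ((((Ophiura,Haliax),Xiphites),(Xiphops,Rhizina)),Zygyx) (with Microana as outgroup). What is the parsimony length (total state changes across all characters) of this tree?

Map each character onto ((((Ophiura,Haliax),Xiphites),(Xiphops,Rhizina)),Zygyx) (rooted by Microana) and count the minimum state changes it requires (Fitch parsimony):
C1: 3; C2: 1; C3: 1; C4: 2; C5: 2; C6: 1; C7: 3.
Total tree length = 13.

13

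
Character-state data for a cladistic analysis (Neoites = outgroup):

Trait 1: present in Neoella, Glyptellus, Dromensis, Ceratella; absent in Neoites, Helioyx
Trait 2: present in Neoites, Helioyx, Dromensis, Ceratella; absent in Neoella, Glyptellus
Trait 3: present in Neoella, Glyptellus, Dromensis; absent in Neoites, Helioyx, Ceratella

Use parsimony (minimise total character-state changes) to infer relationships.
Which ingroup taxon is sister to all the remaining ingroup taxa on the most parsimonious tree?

Helioyx

Character polarity is set by the outgroup: the derived state is whichever differs from the outgroup's state, so for Trait 2 the derived state is 'absent', and for the remaining characters it is 'present'.
Only Ceratella, Dromensis, Glyptellus, and Neoella show the derived state 'present' for Trait 1, supporting them as a clade.
Only Glyptellus and Neoella show the derived state 'absent' for Trait 2, supporting them as a clade.
Only Dromensis, Glyptellus, and Neoella show the derived state 'present' for Trait 3, supporting them as a clade.
Most parsimonious ingroup topology: ((((Neoella,Glyptellus),Dromensis),Ceratella),Helioyx).
Helioyx is sister to the clade containing all other ingroup taxa, so it is the earliest-diverging (most basal) ingroup lineage.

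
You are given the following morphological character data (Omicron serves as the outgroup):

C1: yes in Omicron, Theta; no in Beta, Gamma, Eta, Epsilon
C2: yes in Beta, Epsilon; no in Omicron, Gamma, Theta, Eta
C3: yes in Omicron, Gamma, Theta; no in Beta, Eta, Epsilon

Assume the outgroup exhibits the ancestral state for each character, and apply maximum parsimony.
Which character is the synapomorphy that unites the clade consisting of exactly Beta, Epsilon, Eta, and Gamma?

C1

Character polarity is set by the outgroup: the derived state is whichever differs from the outgroup's state, so for C1, C3 the derived state is 'no', and for the remaining characters it is 'yes'.
C1 (derived state 'no') is shared by Beta, Epsilon, Eta, and Gamma — a synapomorphy uniting that clade.
C2 (derived state 'yes') is shared by Beta and Epsilon — a synapomorphy uniting that clade.
Only Beta, Epsilon, and Eta show the derived state 'no' for C3, supporting them as a clade.
Most parsimonious ingroup topology: ((((Beta,Epsilon),Eta),Gamma),Theta).
The clade {Beta, Epsilon, Eta, Gamma} is supported by C1: its derived state 'no' occurs in exactly those taxa and in no other taxon (including the outgroup).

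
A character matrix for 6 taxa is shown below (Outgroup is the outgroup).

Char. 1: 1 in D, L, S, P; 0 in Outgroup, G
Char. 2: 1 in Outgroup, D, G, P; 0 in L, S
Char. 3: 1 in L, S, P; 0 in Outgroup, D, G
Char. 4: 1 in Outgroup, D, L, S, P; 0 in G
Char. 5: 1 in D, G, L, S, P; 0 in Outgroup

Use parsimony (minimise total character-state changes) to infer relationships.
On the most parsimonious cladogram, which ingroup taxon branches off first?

Character polarity is set by the outgroup: the derived state is whichever differs from the outgroup's state, so for Char. 2, Char. 4 the derived state is '0', and for the remaining characters it is '1'.
Char. 1: derived state '1' in D, L, P, and S only — synapomorphy for {D, L, P, S}.
Char. 2 (derived state '0') is shared by L and S — a synapomorphy uniting that clade.
Char. 3 (derived state '1') is shared by L, P, and S — a synapomorphy uniting that clade.
Char. 4 (derived state '0') is unique to G (autapomorphy; uninformative for grouping).
All ingroup taxa share the derived state '1' for Char. 5; it defines the ingroup but does not resolve relationships within it.
Most parsimonious ingroup topology: ((D,((L,S),P)),G).
G is sister to the clade containing all other ingroup taxa, so it is the earliest-diverging (most basal) ingroup lineage.

G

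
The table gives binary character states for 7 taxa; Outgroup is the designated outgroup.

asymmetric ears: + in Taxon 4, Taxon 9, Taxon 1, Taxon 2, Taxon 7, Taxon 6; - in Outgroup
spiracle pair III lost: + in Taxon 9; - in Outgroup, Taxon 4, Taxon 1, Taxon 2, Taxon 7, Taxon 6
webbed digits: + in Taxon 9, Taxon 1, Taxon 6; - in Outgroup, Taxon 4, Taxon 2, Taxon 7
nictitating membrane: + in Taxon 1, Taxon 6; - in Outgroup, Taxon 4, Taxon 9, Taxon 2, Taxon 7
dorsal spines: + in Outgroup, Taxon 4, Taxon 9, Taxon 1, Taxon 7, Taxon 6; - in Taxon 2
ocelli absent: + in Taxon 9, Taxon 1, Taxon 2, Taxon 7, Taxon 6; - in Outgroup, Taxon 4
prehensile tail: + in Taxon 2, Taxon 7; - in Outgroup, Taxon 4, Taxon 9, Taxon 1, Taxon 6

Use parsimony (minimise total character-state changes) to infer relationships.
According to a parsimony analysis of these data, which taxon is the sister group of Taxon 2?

Taxon 7

Character polarity is set by the outgroup: the derived state is whichever differs from the outgroup's state, so for dorsal spines the derived state is '-', and for the remaining characters it is '+'.
asymmetric ears (derived state '+') is shared by all ingroup taxa — unites the whole ingroup.
spiracle pair III lost: derived state '+' in Taxon 9 only — an autapomorphy, so it tells us nothing about relationships among taxa.
Only Taxon 1, Taxon 6, and Taxon 9 show the derived state '+' for webbed digits, supporting them as a clade.
nictitating membrane: derived state '+' in Taxon 1 and Taxon 6 only — synapomorphy for {Taxon 1, Taxon 6}.
dorsal spines: derived state '-' in Taxon 2 only — an autapomorphy, so it tells us nothing about relationships among taxa.
Only Taxon 1, Taxon 2, Taxon 6, Taxon 7, and Taxon 9 show the derived state '+' for ocelli absent, supporting them as a clade.
prehensile tail: derived state '+' in Taxon 2 and Taxon 7 only — synapomorphy for {Taxon 2, Taxon 7}.
Most parsimonious ingroup topology: (Taxon 4,((Taxon 9,(Taxon 1,Taxon 6)),(Taxon 2,Taxon 7))).
Taxon 2 and Taxon 7 form a cherry on this tree, so they are sister taxa.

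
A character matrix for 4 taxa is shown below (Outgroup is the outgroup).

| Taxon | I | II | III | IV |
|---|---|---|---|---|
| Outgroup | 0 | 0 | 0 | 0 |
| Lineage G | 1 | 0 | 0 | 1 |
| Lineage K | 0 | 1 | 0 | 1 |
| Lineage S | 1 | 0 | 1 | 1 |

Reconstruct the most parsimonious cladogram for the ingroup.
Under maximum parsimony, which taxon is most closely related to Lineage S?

Lineage G

The outgroup has state '0' for every character, so '1' is the derived state throughout.
I (derived state '1') is shared by Lineage G and Lineage S — a synapomorphy uniting that clade.
II (derived state '1') is unique to Lineage K (autapomorphy; uninformative for grouping).
III (derived state '1') is unique to Lineage S (autapomorphy; uninformative for grouping).
All ingroup taxa share the derived state '1' for IV; it defines the ingroup but does not resolve relationships within it.
Most parsimonious ingroup topology: ((Lineage G,Lineage S),Lineage K).
Lineage S and Lineage G form a cherry on this tree, so they are sister taxa.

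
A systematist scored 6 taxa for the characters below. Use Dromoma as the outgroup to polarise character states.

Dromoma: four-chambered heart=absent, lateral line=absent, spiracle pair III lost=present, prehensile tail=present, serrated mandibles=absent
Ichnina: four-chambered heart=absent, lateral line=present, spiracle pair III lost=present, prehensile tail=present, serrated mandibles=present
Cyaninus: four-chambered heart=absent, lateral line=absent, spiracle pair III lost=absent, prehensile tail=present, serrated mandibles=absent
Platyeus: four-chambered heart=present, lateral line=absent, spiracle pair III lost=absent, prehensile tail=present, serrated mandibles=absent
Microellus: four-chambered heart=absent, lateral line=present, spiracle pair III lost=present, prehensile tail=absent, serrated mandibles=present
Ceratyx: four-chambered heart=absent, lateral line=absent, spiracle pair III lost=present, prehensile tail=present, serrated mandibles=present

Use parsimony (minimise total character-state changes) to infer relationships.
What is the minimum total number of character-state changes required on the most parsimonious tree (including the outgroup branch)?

Character polarity is set by the outgroup: the derived state is whichever differs from the outgroup's state, so for spiracle pair III lost, prehensile tail the derived state is 'absent', and for the remaining characters it is 'present'.
four-chambered heart: derived state 'present' in Platyeus only — an autapomorphy, so it tells us nothing about relationships among taxa.
lateral line (derived state 'present') is shared by Ichnina and Microellus — a synapomorphy uniting that clade.
Only Cyaninus and Platyeus show the derived state 'absent' for spiracle pair III lost, supporting them as a clade.
prehensile tail (derived state 'absent') is unique to Microellus (autapomorphy; uninformative for grouping).
serrated mandibles: derived state 'present' in Ceratyx, Ichnina, and Microellus only — synapomorphy for {Ceratyx, Ichnina, Microellus}.
Most parsimonious ingroup topology: (((Ichnina,Microellus),Ceratyx),(Cyaninus,Platyeus)).
Changes per character on this tree: four-chambered heart: 1; lateral line: 1; spiracle pair III lost: 1; prehensile tail: 1; serrated mandibles: 1.
Total = 5.

5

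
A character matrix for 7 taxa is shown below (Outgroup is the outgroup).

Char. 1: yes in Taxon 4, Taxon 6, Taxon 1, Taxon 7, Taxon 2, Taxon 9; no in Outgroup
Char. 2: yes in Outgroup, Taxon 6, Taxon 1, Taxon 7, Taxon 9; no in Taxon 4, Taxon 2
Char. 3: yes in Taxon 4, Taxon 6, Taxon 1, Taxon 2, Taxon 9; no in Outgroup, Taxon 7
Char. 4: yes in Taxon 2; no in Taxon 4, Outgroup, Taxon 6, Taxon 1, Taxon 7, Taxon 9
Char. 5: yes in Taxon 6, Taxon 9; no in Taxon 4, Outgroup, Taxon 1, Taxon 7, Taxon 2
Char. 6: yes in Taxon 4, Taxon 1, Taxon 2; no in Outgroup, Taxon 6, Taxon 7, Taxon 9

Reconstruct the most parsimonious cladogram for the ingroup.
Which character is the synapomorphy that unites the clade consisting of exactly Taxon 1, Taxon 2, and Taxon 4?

Character polarity is set by the outgroup: the derived state is whichever differs from the outgroup's state, so for Char. 2 the derived state is 'no', and for the remaining characters it is 'yes'.
All ingroup taxa share the derived state 'yes' for Char. 1; it defines the ingroup but does not resolve relationships within it.
Char. 2 (derived state 'no') is shared by Taxon 2 and Taxon 4 — a synapomorphy uniting that clade.
Char. 3: derived state 'yes' in Taxon 1, Taxon 2, Taxon 4, Taxon 6, and Taxon 9 only — synapomorphy for {Taxon 1, Taxon 2, Taxon 4, Taxon 6, Taxon 9}.
Char. 4: derived state 'yes' in Taxon 2 only — an autapomorphy, so it tells us nothing about relationships among taxa.
Char. 5: derived state 'yes' in Taxon 6 and Taxon 9 only — synapomorphy for {Taxon 6, Taxon 9}.
Only Taxon 1, Taxon 2, and Taxon 4 show the derived state 'yes' for Char. 6, supporting them as a clade.
Most parsimonious ingroup topology: (((Taxon 6,Taxon 9),((Taxon 2,Taxon 4),Taxon 1)),Taxon 7).
The clade {Taxon 1, Taxon 2, Taxon 4} is supported by Char. 6: its derived state 'yes' occurs in exactly those taxa and in no other taxon (including the outgroup).

Char. 6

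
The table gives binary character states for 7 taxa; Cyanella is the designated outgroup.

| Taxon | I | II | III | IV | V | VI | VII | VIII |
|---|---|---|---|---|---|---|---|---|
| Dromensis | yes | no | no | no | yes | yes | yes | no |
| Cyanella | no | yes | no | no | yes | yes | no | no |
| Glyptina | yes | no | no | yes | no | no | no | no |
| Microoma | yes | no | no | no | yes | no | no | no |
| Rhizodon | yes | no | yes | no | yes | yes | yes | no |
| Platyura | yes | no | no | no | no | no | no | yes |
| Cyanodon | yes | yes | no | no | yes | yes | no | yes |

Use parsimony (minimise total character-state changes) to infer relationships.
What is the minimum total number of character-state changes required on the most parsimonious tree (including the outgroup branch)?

Character polarity is set by the outgroup: the derived state is whichever differs from the outgroup's state, so for II, V, VI the derived state is 'no', and for the remaining characters it is 'yes'.
I (derived state 'yes') is shared by all ingroup taxa — unites the whole ingroup.
Only Dromensis, Glyptina, Microoma, Platyura, and Rhizodon show the derived state 'no' for II, supporting them as a clade.
III: derived state 'yes' in Rhizodon only — an autapomorphy, so it tells us nothing about relationships among taxa.
IV: derived state 'yes' in Glyptina only — an autapomorphy, so it tells us nothing about relationships among taxa.
V (derived state 'no') is shared by Glyptina and Platyura — a synapomorphy uniting that clade.
VI (derived state 'no') is shared by Glyptina, Microoma, and Platyura — a synapomorphy uniting that clade.
VII (derived state 'yes') is shared by Dromensis and Rhizodon — a synapomorphy uniting that clade.
VIII groups Cyanodon and Platyura, which is incompatible with the clades supported by the remaining characters; treating it as convergent (homoplasy) costs fewer steps than any alternative tree.
Most parsimonious ingroup topology: (((Rhizodon,Dromensis),((Glyptina,Platyura),Microoma)),Cyanodon).
Changes per character on this tree: I: 1; II: 1; III: 1; IV: 1; V: 1; VI: 1; VII: 1; VIII: 2.
Total = 9.

9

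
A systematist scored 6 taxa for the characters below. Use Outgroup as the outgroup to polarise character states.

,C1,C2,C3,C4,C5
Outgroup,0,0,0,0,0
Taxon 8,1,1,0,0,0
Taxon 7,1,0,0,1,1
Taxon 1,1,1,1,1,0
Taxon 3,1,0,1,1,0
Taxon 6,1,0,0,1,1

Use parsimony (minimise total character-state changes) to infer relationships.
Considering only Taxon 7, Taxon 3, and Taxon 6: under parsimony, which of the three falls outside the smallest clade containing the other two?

Taxon 3

The outgroup has state '0' for every character, so '1' is the derived state throughout.
C1 (derived state '1') is shared by all ingroup taxa — unites the whole ingroup.
C2 (state '1') occurs in Taxon 1 and Taxon 8 but conflicts with the nesting implied by the other characters — most parsimoniously interpreted as homoplasy.
C3 (derived state '1') is shared by Taxon 1 and Taxon 3 — a synapomorphy uniting that clade.
Only Taxon 1, Taxon 3, Taxon 6, and Taxon 7 show the derived state '1' for C4, supporting them as a clade.
C5 (derived state '1') is shared by Taxon 6 and Taxon 7 — a synapomorphy uniting that clade.
Most parsimonious ingroup topology: (Taxon 8,((Taxon 7,Taxon 6),(Taxon 1,Taxon 3))).
Taxon 7 and Taxon 6 share a more recent common ancestor with each other than either does with Taxon 3, so Taxon 3 is the least closely related of the three.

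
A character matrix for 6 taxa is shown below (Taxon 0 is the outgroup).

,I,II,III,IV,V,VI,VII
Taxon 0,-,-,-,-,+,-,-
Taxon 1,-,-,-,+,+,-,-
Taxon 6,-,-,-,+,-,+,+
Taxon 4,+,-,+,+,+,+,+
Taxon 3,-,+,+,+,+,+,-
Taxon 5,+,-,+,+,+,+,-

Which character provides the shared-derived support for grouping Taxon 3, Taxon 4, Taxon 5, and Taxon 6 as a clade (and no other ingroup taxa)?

VI

Character polarity is set by the outgroup: the derived state is whichever differs from the outgroup's state, so for V the derived state is '-', and for the remaining characters it is '+'.
I: derived state '+' in Taxon 4 and Taxon 5 only — synapomorphy for {Taxon 4, Taxon 5}.
II (derived state '+') is unique to Taxon 3 (autapomorphy; uninformative for grouping).
Only Taxon 3, Taxon 4, and Taxon 5 show the derived state '+' for III, supporting them as a clade.
IV (derived state '+') is shared by all ingroup taxa — unites the whole ingroup.
V: derived state '-' in Taxon 6 only — an autapomorphy, so it tells us nothing about relationships among taxa.
Only Taxon 3, Taxon 4, Taxon 5, and Taxon 6 show the derived state '+' for VI, supporting them as a clade.
VII groups Taxon 4 and Taxon 6, which is incompatible with the clades supported by the remaining characters; treating it as convergent (homoplasy) costs fewer steps than any alternative tree.
Most parsimonious ingroup topology: (Taxon 1,(Taxon 6,((Taxon 4,Taxon 5),Taxon 3))).
The clade {Taxon 3, Taxon 4, Taxon 5, Taxon 6} is supported by VI: its derived state '+' occurs in exactly those taxa and in no other taxon (including the outgroup).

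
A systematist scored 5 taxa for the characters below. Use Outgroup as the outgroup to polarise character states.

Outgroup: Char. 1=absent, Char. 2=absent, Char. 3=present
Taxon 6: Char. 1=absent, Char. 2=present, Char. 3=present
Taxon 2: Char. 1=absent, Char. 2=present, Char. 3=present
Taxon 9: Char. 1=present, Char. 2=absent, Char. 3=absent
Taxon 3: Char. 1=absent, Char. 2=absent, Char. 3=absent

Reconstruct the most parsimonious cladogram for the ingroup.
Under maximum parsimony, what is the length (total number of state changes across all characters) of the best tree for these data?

3

Character polarity is set by the outgroup: the derived state is whichever differs from the outgroup's state, so for Char. 3 the derived state is 'absent', and for the remaining characters it is 'present'.
Char. 1 (derived state 'present') is unique to Taxon 9 (autapomorphy; uninformative for grouping).
Char. 2: derived state 'present' in Taxon 2 and Taxon 6 only — synapomorphy for {Taxon 2, Taxon 6}.
Char. 3 (derived state 'absent') is shared by Taxon 3 and Taxon 9 — a synapomorphy uniting that clade.
Most parsimonious ingroup topology: ((Taxon 6,Taxon 2),(Taxon 9,Taxon 3)).
Changes per character on this tree: Char. 1: 1; Char. 2: 1; Char. 3: 1.
Total = 3.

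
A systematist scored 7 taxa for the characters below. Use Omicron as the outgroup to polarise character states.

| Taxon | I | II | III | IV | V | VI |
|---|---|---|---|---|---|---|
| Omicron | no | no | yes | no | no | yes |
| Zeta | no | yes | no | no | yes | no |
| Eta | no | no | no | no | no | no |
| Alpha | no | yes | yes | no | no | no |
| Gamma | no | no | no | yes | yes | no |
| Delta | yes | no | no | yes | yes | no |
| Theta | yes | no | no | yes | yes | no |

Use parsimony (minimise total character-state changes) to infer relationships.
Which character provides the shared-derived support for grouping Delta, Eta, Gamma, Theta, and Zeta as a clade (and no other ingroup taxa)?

III

Character polarity is set by the outgroup: the derived state is whichever differs from the outgroup's state, so for III, VI the derived state is 'no', and for the remaining characters it is 'yes'.
I (derived state 'yes') is shared by Delta and Theta — a synapomorphy uniting that clade.
II (state 'yes') occurs in Alpha and Zeta but conflicts with the nesting implied by the other characters — most parsimoniously interpreted as homoplasy.
Only Delta, Eta, Gamma, Theta, and Zeta show the derived state 'no' for III, supporting them as a clade.
IV: derived state 'yes' in Delta, Gamma, and Theta only — synapomorphy for {Delta, Gamma, Theta}.
Only Delta, Gamma, Theta, and Zeta show the derived state 'yes' for V, supporting them as a clade.
All ingroup taxa share the derived state 'no' for VI; it defines the ingroup but does not resolve relationships within it.
Most parsimonious ingroup topology: (((Zeta,(Gamma,(Delta,Theta))),Eta),Alpha).
The clade {Delta, Eta, Gamma, Theta, Zeta} is supported by III: its derived state 'no' occurs in exactly those taxa and in no other taxon (including the outgroup).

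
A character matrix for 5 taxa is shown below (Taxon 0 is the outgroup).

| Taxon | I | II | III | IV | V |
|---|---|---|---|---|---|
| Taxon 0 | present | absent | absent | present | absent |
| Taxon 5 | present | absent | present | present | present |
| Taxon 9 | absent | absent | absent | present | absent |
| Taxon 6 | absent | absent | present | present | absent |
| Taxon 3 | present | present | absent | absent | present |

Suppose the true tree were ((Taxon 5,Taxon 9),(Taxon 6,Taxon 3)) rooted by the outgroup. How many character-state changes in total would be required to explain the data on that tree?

8

Map each character onto ((Taxon 5,Taxon 9),(Taxon 6,Taxon 3)) (rooted by Taxon 0) and count the minimum state changes it requires (Fitch parsimony):
I: 2; II: 1; III: 2; IV: 1; V: 2.
Total tree length = 8.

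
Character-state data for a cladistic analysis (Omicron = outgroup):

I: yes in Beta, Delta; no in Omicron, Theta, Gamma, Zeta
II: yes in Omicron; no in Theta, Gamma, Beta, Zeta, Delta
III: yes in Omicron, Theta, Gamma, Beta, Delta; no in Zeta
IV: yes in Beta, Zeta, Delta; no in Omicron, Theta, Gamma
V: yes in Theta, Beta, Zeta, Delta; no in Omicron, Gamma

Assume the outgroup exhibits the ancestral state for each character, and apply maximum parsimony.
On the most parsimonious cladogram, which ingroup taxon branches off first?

Character polarity is set by the outgroup: the derived state is whichever differs from the outgroup's state, so for II, III the derived state is 'no', and for the remaining characters it is 'yes'.
Only Beta and Delta show the derived state 'yes' for I, supporting them as a clade.
II (derived state 'no') is shared by all ingroup taxa — unites the whole ingroup.
III: derived state 'no' in Zeta only — an autapomorphy, so it tells us nothing about relationships among taxa.
IV (derived state 'yes') is shared by Beta, Delta, and Zeta — a synapomorphy uniting that clade.
Only Beta, Delta, Theta, and Zeta show the derived state 'yes' for V, supporting them as a clade.
Most parsimonious ingroup topology: ((Theta,((Beta,Delta),Zeta)),Gamma).
Gamma is sister to the clade containing all other ingroup taxa, so it is the earliest-diverging (most basal) ingroup lineage.

Gamma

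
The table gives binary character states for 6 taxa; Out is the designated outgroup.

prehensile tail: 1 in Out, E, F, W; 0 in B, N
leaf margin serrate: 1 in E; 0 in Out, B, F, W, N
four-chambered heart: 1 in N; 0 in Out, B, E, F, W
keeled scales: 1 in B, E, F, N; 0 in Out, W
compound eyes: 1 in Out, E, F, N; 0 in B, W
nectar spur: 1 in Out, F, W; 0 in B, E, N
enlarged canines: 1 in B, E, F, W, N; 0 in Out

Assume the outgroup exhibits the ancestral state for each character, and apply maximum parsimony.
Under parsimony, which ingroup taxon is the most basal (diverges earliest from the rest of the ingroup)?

Character polarity is set by the outgroup: the derived state is whichever differs from the outgroup's state, so for prehensile tail, compound eyes, nectar spur the derived state is '0', and for the remaining characters it is '1'.
prehensile tail (derived state '0') is shared by B and N — a synapomorphy uniting that clade.
leaf margin serrate: derived state '1' in E only — an autapomorphy, so it tells us nothing about relationships among taxa.
four-chambered heart (derived state '1') is unique to N (autapomorphy; uninformative for grouping).
keeled scales: derived state '1' in B, E, F, and N only — synapomorphy for {B, E, F, N}.
compound eyes (state '0') occurs in B and W but conflicts with the nesting implied by the other characters — most parsimoniously interpreted as homoplasy.
nectar spur: derived state '0' in B, E, and N only — synapomorphy for {B, E, N}.
enlarged canines (derived state '1') is shared by all ingroup taxa — unites the whole ingroup.
Most parsimonious ingroup topology: ((((B,N),E),F),W).
W is sister to the clade containing all other ingroup taxa, so it is the earliest-diverging (most basal) ingroup lineage.

W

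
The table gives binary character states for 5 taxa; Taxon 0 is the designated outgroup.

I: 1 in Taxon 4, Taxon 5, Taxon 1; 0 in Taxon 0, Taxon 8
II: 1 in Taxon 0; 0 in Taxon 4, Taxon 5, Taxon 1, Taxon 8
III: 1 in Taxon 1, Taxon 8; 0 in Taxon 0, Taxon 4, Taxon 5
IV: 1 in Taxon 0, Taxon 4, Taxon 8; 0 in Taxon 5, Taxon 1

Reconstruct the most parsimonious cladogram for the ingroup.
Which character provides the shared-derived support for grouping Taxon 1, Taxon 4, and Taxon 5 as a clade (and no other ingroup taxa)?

Character polarity is set by the outgroup: the derived state is whichever differs from the outgroup's state, so for II, IV the derived state is '0', and for the remaining characters it is '1'.
I (derived state '1') is shared by Taxon 1, Taxon 4, and Taxon 5 — a synapomorphy uniting that clade.
All ingroup taxa share the derived state '0' for II; it defines the ingroup but does not resolve relationships within it.
III groups Taxon 1 and Taxon 8, which is incompatible with the clades supported by the remaining characters; treating it as convergent (homoplasy) costs fewer steps than any alternative tree.
Only Taxon 1 and Taxon 5 show the derived state '0' for IV, supporting them as a clade.
Most parsimonious ingroup topology: ((Taxon 4,(Taxon 5,Taxon 1)),Taxon 8).
The clade {Taxon 1, Taxon 4, Taxon 5} is supported by I: its derived state '1' occurs in exactly those taxa and in no other taxon (including the outgroup).

I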